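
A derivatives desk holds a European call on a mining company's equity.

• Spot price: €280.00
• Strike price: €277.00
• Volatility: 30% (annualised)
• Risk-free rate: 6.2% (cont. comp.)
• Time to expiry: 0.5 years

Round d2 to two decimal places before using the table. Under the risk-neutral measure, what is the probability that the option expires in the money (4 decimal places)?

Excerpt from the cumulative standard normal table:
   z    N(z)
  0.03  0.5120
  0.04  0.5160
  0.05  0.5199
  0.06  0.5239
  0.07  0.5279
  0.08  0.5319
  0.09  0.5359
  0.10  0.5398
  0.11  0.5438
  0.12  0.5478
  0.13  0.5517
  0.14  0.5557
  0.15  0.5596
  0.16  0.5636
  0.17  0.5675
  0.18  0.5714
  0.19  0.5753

0.5359

σ√T = 0.3 × 0.7071 = 0.2121
d₁ = [ln(280/277) + (0.062 + 0.3²/2)·0.5] / 0.2121 = [0.0108 + 0.0535] / 0.2121 = 0.3030 → 0.30
d₂ = d₁ − σ√T = 0.3030 − 0.2121 = 0.0908 → 0.09
Risk-neutral Pr[S_T > K] = N(d₂) = N(0.09) = 0.5359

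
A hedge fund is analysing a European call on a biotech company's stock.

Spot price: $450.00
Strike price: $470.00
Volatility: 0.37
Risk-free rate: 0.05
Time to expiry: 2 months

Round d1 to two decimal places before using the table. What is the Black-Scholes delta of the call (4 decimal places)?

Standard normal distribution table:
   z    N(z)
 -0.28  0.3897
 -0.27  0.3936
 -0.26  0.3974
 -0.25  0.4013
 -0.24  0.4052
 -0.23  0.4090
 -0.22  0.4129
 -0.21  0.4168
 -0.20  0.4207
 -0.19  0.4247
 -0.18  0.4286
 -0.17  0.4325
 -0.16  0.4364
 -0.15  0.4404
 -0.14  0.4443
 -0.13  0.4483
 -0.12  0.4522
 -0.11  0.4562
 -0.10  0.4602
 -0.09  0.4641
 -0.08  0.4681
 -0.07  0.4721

0.4364

σ√T = 0.37·√0.1667 = 0.1511
d₁ = [ln(450/470) + (0.05 + ½·0.37²)·0.1667] / (σ√T) = (-0.0435 + 0.0197) / 0.1511 = -0.1572 which rounds to -0.16
N(d₁) = N(-0.16) = 0.4364
Δ_call = N(d₁) = 0.4364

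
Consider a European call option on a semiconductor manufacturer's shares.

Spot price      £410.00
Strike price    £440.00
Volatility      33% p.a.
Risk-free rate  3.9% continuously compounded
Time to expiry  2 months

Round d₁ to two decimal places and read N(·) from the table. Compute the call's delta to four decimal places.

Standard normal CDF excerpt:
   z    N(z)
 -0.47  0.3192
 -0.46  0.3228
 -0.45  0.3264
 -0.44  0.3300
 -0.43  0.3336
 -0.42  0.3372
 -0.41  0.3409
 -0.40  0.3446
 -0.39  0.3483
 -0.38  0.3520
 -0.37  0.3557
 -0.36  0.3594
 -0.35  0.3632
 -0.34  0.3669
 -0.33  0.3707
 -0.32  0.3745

σ√T = 0.33·√0.1667 = 0.1347
d₁ = [ln(410/440) + (0.039 + 0.33²/2)·0.1667] / 0.1347 = [-0.0706 + 0.0156] / 0.1347 = -0.4086 which rounds to -0.41
N(d₁) = N(-0.41) = 0.3409
Δ_call = N(d₁) = 0.3409

0.3409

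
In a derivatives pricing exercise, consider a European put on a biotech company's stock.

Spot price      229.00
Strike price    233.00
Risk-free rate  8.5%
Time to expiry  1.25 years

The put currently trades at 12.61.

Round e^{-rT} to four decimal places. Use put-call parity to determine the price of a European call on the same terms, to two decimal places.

32.10

e^(−rT) = e^(−0.085·1.25) = 0.8992
Put-call parity: C − P = S − K·e^(−rT) = 229 − 233·0.8992 = 229 − 209.5136 = 19.4864
C = P + (C − P) = 12.61 + (19.4864) = 32.0964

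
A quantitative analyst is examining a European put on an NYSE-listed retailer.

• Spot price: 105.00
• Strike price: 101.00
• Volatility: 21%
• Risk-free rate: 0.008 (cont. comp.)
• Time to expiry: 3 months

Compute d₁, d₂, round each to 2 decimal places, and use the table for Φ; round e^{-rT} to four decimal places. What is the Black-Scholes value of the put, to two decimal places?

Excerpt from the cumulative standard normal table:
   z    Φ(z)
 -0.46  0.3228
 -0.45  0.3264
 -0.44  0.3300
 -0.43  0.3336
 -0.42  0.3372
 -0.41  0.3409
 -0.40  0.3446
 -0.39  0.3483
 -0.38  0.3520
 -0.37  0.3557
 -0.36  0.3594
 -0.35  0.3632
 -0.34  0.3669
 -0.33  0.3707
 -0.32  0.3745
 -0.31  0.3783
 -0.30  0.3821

T = 0.25;  σ√T = 0.1050
d₁ = [ln(105/101) + (0.008 + ½·0.21²)·0.25] / (σ√T) = (0.0388 + 0.0075) / 0.1050 = 0.4415 which rounds to 0.44
d₂ = 0.4415 − 0.1050 = 0.3365 which rounds to 0.34
e^(−rT) = e^(−0.008·0.25) = 0.9980
N(−d₂) = N(-0.34) = 0.3669;  N(−d₁) = N(-0.44) = 0.3300
P = 101·0.9980·0.3669 − 105·0.3300 = 36.9828 − 34.6500 = 2.3328

2.33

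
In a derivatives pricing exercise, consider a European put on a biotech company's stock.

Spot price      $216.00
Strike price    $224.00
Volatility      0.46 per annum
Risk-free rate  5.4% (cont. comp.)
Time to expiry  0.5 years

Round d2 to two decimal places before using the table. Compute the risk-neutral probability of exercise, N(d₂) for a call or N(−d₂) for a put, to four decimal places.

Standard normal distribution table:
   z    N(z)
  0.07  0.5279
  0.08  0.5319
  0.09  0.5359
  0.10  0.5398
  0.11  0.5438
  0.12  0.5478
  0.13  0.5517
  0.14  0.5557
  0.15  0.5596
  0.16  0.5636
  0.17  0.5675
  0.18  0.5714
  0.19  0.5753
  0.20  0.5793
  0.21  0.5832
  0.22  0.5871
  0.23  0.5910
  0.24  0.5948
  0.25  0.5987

0.5753

σ√T = 0.46·√0.5 = 0.3253
d₁ = [ln(216/224) + (0.054 + 0.46²/2)·0.5] / 0.3253 = [-0.0364 + 0.0799] / 0.3253 = 0.1338 ≈ 0.13
d₂ = d₁ − σ√T = 0.1338 − 0.3253 = -0.1914 ≈ -0.19
Risk-neutral Pr[S_T < K] = N(−d₂) = N(0.19) = 0.5753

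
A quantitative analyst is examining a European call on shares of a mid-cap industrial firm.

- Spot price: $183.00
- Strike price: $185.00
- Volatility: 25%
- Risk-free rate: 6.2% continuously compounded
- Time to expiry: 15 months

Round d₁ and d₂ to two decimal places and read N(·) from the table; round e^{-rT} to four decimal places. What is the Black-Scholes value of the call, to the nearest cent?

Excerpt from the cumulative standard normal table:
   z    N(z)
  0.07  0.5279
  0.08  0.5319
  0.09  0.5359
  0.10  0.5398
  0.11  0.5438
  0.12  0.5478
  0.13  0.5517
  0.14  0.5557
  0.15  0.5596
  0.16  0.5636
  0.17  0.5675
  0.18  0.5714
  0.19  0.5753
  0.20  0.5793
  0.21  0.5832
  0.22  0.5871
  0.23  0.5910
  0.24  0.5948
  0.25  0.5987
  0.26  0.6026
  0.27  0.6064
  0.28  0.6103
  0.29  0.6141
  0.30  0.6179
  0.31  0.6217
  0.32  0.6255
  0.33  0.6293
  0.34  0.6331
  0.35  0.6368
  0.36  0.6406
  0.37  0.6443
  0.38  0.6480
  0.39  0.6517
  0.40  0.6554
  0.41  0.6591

$26.17

σ√T = 0.25 × 1.1180 = 0.2795
ln(S/K) + (r + σ²/2)T = ln(183/185) + (0.062 + 0.25²/2)·1.25 = -0.0109 + 0.1166 = 0.1057
d₁ = 0.1057 / 0.2795 = 0.3781 which rounds to 0.38
d₂ = d₁ − σ√T = 0.3781 − 0.2795 = 0.0986 which rounds to 0.10
e^(−rT) = e^(−0.062·1.25) = 0.9254
C = 183·N(0.38) − 185·0.9254·N(0.10) = 183·0.6480 − 185·0.9254·0.5398 = 118.5840 − 92.4132 = 26.1708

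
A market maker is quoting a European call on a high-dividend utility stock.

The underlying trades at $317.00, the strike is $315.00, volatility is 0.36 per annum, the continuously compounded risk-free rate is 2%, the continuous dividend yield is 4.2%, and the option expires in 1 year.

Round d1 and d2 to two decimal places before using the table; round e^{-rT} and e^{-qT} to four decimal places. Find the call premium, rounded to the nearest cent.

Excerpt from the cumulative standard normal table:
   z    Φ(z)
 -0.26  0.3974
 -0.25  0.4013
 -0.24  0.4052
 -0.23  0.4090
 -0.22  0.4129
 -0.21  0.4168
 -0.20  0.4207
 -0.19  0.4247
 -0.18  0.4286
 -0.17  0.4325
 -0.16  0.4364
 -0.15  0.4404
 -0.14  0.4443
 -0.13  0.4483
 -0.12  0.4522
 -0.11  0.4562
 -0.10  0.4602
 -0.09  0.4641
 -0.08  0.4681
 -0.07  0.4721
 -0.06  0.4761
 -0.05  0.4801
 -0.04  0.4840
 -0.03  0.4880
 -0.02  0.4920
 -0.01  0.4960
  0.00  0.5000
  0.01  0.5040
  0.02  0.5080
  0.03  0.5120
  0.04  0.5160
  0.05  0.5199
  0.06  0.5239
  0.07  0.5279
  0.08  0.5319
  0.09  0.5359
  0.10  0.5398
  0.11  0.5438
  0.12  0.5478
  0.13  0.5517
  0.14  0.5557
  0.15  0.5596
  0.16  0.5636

$41.43

σ√T = 0.36·√1 = 0.3600
d₁ = [ln(317/315) + (0.02 − 0.042 + 0.36²/2)·1] / 0.3600 = [0.0063 + 0.0428] / 0.3600 = 0.1365 ≈ 0.14
d₂ = d₁ − σ√T = 0.1365 − 0.3600 = -0.2235 ≈ -0.22
e^(−qT) = e^(−0.042·1) = 0.9589;  e^(−rT) = e^(−0.02·1) = 0.9802
C = 317·0.9589·N(0.14) − 315·0.9802·N(-0.22) = 317·0.9589·0.5557 − 315·0.9802·0.4129 = 168.9169 − 127.4882 = 41.4286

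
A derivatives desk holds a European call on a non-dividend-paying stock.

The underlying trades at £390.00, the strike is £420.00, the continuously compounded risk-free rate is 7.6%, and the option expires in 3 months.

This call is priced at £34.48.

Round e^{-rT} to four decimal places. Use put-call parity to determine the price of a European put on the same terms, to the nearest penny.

exp(−rT) = exp(−0.076·0.25) = 0.9812
Put-call parity: C − P = S − K·e^(−rT) = 390 − 420·0.9812 = 390 − 412.1040 = -22.1040
P = C − (C − P) = 34.48 − (-22.1040) = 56.5840

£56.58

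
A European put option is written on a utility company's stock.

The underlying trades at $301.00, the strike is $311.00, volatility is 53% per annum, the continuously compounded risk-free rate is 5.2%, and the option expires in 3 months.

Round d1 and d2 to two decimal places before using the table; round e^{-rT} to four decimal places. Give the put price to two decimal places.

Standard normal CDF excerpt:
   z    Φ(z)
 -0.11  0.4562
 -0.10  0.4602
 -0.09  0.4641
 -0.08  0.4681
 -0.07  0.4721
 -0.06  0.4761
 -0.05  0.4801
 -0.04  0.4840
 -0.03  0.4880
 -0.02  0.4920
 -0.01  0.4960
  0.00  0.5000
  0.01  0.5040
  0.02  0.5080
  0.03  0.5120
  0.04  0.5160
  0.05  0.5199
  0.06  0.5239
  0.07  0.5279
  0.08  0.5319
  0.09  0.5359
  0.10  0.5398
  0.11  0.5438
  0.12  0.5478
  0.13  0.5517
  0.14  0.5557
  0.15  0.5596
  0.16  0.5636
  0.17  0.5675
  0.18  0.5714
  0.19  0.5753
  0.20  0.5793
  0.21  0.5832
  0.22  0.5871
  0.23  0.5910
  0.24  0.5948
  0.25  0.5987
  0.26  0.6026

σ√T = 0.53 × 0.5000 = 0.2650
d₁ = [ln(301/311) + (0.052 + ½·0.53²)·0.25] / (σ√T) = (-0.0327 + 0.0481) / 0.2650 = 0.0582 → 0.06
d₂ = 0.0582 − 0.2650 = -0.2068 → -0.21
e^(−rT) = e^(−0.052·0.25) = 0.9871
N(−d₂) = N(0.21) = 0.5832;  N(−d₁) = N(-0.06) = 0.4761
P = 311·0.9871·0.5832 − 301·0.4761 = 179.0355 − 143.3061 = 35.7294

$35.73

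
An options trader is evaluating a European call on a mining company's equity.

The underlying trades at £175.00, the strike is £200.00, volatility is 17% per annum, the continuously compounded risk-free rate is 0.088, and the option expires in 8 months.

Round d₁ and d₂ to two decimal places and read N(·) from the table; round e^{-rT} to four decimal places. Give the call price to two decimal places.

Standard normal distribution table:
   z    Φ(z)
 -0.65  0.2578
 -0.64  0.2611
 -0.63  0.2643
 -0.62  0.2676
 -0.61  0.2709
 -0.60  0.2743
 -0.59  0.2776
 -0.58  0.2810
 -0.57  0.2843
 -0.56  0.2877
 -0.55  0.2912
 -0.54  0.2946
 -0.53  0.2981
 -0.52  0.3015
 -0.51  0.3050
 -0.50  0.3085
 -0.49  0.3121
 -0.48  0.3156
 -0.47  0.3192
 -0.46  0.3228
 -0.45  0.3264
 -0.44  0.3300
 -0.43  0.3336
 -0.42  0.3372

T = 0.6667;  σ√T = 0.1388
d₁ = [ln(175/200) + (0.088 + 0.17²/2)·0.6667] / 0.1388 = [-0.1335 + 0.0683] / 0.1388 = -0.4700 which rounds to -0.47
d₂ = d₁ − σ√T = -0.4700 − 0.1388 = -0.6088 which rounds to -0.61
exp(−rT) = exp(−0.088·0.6667) = 0.9430
N(d₁) = N(-0.47) = 0.3192;  N(d₂) = N(-0.61) = 0.2709
C = 175·0.3192 − 200·0.9430·0.2709 = 55.8600 − 51.0917 = 4.7683

£4.77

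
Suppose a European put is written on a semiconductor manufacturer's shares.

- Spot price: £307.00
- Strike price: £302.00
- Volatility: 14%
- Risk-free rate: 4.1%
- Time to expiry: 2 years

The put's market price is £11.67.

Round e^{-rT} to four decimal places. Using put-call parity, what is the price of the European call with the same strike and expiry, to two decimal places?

£40.44

e^(−rT) = e^(−0.041·2) = 0.9213
Put-call parity: C − P = S − K·e^(−rT) = 307 − 302·0.9213 = 307 − 278.2326 = 28.7674
C = P + (C − P) = 11.67 + (28.7674) = 40.4374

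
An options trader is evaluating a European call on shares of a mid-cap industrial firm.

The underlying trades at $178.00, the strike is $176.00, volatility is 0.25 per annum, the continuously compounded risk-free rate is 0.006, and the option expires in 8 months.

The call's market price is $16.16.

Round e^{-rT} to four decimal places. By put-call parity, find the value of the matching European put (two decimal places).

$13.46

e^(−rT) = e^(−0.006·0.6667) = 0.9960
Put-call parity: C − P = S − K·e^(−rT) = 178 − 176·0.9960 = 178 − 175.2960 = 2.7040
P = C − (C − P) = 16.16 − (2.7040) = 13.4560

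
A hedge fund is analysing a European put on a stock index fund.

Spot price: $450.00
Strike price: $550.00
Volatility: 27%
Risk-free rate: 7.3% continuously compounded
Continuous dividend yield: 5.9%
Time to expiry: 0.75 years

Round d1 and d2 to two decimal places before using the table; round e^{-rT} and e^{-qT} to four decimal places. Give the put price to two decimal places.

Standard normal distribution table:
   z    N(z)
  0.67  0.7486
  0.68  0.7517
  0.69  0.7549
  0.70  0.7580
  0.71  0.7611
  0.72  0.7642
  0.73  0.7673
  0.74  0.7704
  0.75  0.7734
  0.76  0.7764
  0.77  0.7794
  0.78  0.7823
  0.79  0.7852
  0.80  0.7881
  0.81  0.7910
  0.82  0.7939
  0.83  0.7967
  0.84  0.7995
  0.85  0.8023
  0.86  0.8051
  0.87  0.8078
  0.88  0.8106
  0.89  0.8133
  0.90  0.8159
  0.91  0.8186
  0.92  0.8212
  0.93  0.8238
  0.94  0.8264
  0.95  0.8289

$102.61

σ√T = 0.27·√0.75 = 0.2338
d₁ = [ln(450/550) + (0.073 − 0.059 + 0.27²/2)·0.75] / 0.2338 = [-0.2007 + 0.0378] / 0.2338 = -0.6964 → -0.70
d₂ = d₁ − σ√T = -0.6964 − 0.2338 = -0.9302 → -0.93
e^(−qT) = e^(−0.059·0.75) = 0.9567;  e^(−rT) = e^(−0.073·0.75) = 0.9467
N(−d₂) = N(0.93) = 0.8238;  N(−d₁) = N(0.70) = 0.7580
P = 550·0.9467·0.8238 − 450·0.9567·0.7580 = 428.9403 − 326.3304 = 102.6099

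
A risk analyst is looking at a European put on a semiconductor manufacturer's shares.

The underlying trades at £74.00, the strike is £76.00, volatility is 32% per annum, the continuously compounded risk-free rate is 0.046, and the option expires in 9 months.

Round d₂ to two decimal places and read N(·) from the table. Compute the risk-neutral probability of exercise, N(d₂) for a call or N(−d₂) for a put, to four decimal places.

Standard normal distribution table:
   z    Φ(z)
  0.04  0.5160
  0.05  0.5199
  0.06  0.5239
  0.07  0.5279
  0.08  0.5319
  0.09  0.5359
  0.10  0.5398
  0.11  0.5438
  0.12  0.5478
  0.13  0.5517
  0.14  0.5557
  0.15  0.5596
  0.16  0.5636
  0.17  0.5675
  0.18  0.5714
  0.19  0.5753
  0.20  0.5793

σ√T = 0.32·√0.75 = 0.2771
d₁ = [ln(74/76) + (0.046 + 0.32²/2)·0.75] / 0.2771 = [-0.0267 + 0.0729] / 0.2771 = 0.1668 which rounds to 0.17
d₂ = d₁ − σ√T = 0.1668 − 0.2771 = -0.1103 which rounds to -0.11
Pr(exercise) under Q = N(−d₂) = N(0.11) = 0.5438

0.5438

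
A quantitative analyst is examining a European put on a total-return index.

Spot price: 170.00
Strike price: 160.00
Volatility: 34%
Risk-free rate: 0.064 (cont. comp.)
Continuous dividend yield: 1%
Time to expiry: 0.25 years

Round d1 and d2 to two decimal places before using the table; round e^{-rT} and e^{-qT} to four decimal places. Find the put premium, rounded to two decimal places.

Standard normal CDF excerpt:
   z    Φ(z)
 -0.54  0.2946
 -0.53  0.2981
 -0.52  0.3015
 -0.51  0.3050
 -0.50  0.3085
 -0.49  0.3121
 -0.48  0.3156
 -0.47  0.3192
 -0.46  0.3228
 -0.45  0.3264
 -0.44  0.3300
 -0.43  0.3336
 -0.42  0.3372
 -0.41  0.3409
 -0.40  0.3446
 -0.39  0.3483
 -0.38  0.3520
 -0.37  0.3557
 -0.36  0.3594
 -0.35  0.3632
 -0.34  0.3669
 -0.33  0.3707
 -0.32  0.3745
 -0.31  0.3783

σ√T = 0.34·√0.25 = 0.1700
d₁ = [ln(170/160) + (0.064 − 0.01 + 0.34²/2)·0.25] / 0.1700 = [0.0606 + 0.0280] / 0.1700 = 0.5210 → 0.52
d₂ = d₁ − σ√T = 0.5210 − 0.1700 = 0.3510 → 0.35
e^(−qT) = e^(−0.01·0.25) = 0.9975;  e^(−rT) = e^(−0.064·0.25) = 0.9841
N(−d₂) = N(-0.35) = 0.3632;  N(−d₁) = N(-0.52) = 0.3015
P = 160·0.9841·0.3632 − 170·0.9975·0.3015 = 57.1880 − 51.1269 = 6.0612

6.06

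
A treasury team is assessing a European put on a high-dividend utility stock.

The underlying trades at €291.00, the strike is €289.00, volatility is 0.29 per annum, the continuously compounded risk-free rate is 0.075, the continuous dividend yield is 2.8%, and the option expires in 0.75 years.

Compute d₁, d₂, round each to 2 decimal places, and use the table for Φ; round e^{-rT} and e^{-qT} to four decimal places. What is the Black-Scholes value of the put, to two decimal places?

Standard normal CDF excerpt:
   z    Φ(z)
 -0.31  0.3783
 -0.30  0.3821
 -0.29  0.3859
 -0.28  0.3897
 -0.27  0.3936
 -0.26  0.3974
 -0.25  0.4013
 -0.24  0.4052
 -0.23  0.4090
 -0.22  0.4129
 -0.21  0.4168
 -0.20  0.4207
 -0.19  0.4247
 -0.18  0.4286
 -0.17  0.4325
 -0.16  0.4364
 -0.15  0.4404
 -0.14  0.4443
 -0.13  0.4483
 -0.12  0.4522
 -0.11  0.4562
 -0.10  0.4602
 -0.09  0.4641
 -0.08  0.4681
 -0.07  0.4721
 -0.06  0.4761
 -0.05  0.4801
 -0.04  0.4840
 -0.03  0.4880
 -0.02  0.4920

€22.26

σ√T = 0.29 × 0.8660 = 0.2511
ln(S/K) + (r − q + σ²/2)T = ln(291/289) + (0.075 − 0.028 + 0.29²/2)·0.75 = 0.0069 + 0.0668 = 0.0737
d₁ = 0.0737 / 0.2511 = 0.2934 ≈ 0.29
d₂ = d₁ − σ√T = 0.2934 − 0.2511 = 0.0422 ≈ 0.04
e^(−qT) = e^(−0.028·0.75) = 0.9792;  e^(−rT) = e^(−0.075·0.75) = 0.9453
N(−d₂) = N(-0.04) = 0.4840;  N(−d₁) = N(-0.29) = 0.3859
P = 289·0.9453·0.4840 − 291·0.9792·0.3859 = 132.2248 − 109.9611 = 22.2637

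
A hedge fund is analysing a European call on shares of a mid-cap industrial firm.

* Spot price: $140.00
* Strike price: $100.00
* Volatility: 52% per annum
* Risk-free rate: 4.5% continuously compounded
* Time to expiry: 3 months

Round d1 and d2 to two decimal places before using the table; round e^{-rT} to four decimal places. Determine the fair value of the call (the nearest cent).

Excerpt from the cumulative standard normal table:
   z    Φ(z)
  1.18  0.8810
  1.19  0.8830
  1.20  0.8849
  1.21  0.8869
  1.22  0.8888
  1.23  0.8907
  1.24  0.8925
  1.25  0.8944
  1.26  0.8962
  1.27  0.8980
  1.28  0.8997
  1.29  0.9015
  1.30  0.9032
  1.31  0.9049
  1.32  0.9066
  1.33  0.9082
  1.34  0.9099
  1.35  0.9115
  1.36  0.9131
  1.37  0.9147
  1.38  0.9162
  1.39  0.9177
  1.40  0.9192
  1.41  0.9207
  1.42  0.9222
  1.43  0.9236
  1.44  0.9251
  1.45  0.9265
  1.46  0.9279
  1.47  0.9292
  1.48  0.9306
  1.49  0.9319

T = 0.25;  σ√T = 0.2600
d₁ = [ln(140/100) + (0.045 + 0.52²/2)·0.25] / 0.2600 = [0.3365 + 0.0451] / 0.2600 = 1.4674 → 1.47
d₂ = d₁ − σ√T = 1.4674 − 0.2600 = 1.2074 → 1.21
e^(−rT) = e^(−0.045·0.25) = 0.9888
C = 140·N(1.47) − 100·0.9888·N(1.21) = 140·0.9292 − 100·0.9888·0.8869 = 130.0880 − 87.6967 = 42.3913

$42.39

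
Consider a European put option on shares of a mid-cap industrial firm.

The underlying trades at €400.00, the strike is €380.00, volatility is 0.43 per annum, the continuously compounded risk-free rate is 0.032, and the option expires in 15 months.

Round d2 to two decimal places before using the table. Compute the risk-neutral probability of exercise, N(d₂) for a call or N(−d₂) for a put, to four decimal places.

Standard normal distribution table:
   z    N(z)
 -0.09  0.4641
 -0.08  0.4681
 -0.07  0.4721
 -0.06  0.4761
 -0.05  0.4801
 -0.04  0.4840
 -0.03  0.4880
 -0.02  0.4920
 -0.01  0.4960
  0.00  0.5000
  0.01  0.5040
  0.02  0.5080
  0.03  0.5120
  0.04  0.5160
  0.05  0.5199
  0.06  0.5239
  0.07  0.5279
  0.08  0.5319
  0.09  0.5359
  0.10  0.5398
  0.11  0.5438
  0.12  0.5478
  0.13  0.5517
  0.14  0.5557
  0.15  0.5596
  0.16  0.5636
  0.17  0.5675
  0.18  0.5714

0.5199

σ√T = 0.43·√1.25 = 0.4808
d₁ = [ln(400/380) + (0.032 + ½·0.43²)·1.25] / (σ√T) = (0.0513 + 0.1556) / 0.4808 = 0.4303 ≈ 0.43
d₂ = 0.4303 − 0.4808 = -0.0505 ≈ -0.05
Risk-neutral Pr[S_T < K] = N(−d₂) = N(0.05) = 0.5199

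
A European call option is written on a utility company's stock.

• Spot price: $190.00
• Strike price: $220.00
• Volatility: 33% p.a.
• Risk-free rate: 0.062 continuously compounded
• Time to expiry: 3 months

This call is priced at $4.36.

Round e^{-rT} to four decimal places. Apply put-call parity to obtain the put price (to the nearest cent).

$30.97

e^(−rT) = e^(−0.062·0.25) = 0.9846
Put-call parity: C − P = S − K·e^(−rT) = 190 − 220·0.9846 = 190 − 216.6120 = -26.6120
P = C − (C − P) = 4.36 − (-26.6120) = 30.9720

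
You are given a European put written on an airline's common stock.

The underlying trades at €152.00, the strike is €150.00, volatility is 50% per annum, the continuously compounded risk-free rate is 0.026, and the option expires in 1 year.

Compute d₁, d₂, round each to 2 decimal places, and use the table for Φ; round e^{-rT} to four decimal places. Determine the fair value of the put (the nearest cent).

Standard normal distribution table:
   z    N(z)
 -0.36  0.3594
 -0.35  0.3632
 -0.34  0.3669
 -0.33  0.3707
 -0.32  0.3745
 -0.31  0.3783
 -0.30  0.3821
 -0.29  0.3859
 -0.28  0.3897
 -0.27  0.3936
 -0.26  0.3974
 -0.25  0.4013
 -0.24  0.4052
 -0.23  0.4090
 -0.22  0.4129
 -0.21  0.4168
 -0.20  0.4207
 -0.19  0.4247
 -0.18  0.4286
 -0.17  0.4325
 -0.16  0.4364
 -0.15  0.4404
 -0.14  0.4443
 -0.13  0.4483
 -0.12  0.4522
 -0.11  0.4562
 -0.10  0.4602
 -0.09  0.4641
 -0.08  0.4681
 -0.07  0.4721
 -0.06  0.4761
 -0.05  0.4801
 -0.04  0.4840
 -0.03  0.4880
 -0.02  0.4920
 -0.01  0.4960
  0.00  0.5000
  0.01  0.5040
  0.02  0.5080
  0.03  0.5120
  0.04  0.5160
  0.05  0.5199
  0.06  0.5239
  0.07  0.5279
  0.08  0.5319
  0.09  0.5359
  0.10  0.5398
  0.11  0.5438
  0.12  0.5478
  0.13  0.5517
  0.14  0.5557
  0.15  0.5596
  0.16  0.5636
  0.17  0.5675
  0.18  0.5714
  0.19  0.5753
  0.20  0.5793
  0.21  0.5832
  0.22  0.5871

€26.59

σ√T = 0.5 × 1.0000 = 0.5000
d₁ = [ln(152/150) + (0.026 + ½·0.5²)·1] / (σ√T) = (0.0132 + 0.1510) / 0.5000 = 0.3285 which rounds to 0.33
d₂ = 0.3285 − 0.5000 = -0.1715 which rounds to -0.17
exp(−rT) = exp(−0.026·1) = 0.9743
N(−d₂) = N(0.17) = 0.5675;  N(−d₁) = N(-0.33) = 0.3707
P = 150·0.9743·0.5675 − 152·0.3707 = 82.9373 − 56.3464 = 26.5909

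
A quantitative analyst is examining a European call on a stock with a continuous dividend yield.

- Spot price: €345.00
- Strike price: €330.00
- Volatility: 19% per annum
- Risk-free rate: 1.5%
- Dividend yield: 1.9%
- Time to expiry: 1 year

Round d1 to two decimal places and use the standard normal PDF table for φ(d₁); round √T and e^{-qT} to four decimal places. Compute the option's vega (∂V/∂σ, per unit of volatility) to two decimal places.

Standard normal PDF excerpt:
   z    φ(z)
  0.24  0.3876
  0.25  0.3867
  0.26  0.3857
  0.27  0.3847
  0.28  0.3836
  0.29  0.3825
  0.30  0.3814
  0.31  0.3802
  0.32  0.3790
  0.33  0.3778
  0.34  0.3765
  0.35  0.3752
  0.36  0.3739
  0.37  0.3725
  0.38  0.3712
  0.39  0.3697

σ√T = 0.19 × 1.0000 = 0.1900
d₁ = [ln(345/330) + (0.015 − 0.019 + 0.19²/2)·1] / 0.1900 = [0.0445 + 0.0140] / 0.1900 = 0.3079 ⇒ 0.31
√T = √1 = 1.0000
φ(d₁) = φ(0.31) = 0.3802
e^(−qT) = e^(−0.019·1) = 0.9812
vega = S·e^(−qT)·φ(d₁)·√T = 345·0.9812·0.3802·1.0000 = 128.7030

128.70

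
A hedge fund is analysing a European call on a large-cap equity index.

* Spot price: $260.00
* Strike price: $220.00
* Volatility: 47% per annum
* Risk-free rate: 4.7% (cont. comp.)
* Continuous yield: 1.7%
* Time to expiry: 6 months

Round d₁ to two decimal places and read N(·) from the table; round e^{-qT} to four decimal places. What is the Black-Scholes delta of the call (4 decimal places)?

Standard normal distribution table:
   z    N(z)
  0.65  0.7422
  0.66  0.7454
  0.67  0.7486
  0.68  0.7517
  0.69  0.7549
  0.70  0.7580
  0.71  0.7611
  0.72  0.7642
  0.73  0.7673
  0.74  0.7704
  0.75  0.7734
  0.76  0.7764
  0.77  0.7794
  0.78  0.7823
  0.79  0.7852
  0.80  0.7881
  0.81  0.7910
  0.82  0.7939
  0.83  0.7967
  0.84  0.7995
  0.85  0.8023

0.7546

T = 0.5;  σ√T = 0.3323
ln(S/K) + (r − q + σ²/2)T = ln(260/220) + (0.047 − 0.017 + 0.47²/2)·0.5 = 0.1671 + 0.0702 = 0.2373
d₁ = 0.2373 / 0.3323 = 0.7140 ≈ 0.71
N(d₁) = N(0.71) = 0.7611
Δ_call = e^(−qT)·N(d₁) = 0.9915·0.7611 = 0.7546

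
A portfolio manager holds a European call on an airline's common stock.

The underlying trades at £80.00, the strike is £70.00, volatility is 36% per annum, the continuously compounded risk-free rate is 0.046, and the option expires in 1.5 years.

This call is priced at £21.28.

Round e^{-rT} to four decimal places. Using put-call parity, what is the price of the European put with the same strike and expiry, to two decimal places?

£6.61

e^(−rT) = e^(−0.046·1.5) = 0.9333
Put-call parity: C − P = S − K·e^(−rT) = 80 − 70·0.9333 = 80 − 65.3310 = 14.6690
P = C − (C − P) = 21.28 − (14.6690) = 6.6110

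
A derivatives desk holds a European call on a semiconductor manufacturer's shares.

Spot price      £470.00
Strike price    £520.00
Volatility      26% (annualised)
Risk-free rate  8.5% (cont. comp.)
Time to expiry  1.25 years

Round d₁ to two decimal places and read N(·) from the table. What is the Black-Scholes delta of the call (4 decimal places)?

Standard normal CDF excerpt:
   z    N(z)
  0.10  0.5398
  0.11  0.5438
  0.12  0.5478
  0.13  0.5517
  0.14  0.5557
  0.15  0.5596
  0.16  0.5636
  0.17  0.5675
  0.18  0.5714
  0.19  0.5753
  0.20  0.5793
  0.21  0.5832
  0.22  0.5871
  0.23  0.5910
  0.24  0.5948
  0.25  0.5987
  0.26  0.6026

σ√T = 0.26 × 1.1180 = 0.2907
ln(S/K) + (r + σ²/2)T = ln(470/520) + (0.085 + 0.26²/2)·1.25 = -0.1011 + 0.1485 = 0.0474
d₁ = 0.0474 / 0.2907 = 0.1631 ⇒ 0.16
N(d₁) = N(0.16) = 0.5636
Δ_call = N(d₁) = 0.5636

0.5636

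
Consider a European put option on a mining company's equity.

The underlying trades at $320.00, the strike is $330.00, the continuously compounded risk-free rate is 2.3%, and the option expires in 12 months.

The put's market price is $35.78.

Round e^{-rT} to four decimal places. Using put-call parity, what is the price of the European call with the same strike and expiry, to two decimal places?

e^(−rT) = e^(−0.023·1) = 0.9773
Put-call parity: C − P = S − K·e^(−rT) = 320 − 330·0.9773 = 320 − 322.5090 = -2.5090
C = P + (C − P) = 35.78 + (-2.5090) = 33.2710

$33.27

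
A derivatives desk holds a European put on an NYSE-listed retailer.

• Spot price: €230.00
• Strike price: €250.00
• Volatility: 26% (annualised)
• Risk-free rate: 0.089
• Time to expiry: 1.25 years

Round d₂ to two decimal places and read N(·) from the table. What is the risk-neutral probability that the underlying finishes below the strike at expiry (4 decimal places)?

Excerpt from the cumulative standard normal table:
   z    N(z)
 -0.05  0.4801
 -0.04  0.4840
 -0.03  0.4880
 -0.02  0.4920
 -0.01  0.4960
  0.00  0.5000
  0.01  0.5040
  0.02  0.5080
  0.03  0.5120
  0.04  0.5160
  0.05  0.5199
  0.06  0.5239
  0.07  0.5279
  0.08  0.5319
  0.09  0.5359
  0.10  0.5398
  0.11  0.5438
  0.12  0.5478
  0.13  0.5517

σ√T = 0.26·√1.25 = 0.2907
d₁ = [ln(230/250) + (0.089 + 0.26²/2)·1.25] / 0.2907 = [-0.0834 + 0.1535] / 0.2907 = 0.2412 which rounds to 0.24
d₂ = d₁ − σ√T = 0.2412 − 0.2907 = -0.0495 which rounds to -0.05
Risk-neutral Pr[S_T < K] = N(−d₂) = N(0.05) = 0.5199

0.5199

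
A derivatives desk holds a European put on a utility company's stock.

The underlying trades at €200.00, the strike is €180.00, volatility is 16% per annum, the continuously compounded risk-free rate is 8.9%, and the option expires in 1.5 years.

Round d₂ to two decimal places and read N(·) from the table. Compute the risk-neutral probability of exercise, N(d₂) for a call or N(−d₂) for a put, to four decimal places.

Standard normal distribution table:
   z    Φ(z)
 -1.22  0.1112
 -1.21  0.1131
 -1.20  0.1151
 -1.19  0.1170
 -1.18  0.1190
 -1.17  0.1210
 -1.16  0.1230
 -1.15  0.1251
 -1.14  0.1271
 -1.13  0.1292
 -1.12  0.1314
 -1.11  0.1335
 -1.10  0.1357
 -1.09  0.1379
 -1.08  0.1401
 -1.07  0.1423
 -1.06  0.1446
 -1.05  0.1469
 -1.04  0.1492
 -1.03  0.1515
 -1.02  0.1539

0.1314

T = 1.5;  σ√T = 0.1960
ln(S/K) + (r + σ²/2)T = ln(200/180) + (0.089 + 0.16²/2)·1.5 = 0.1054 + 0.1527 = 0.2581
d₁ = 0.2581 / 0.1960 = 1.3169 ⇒ 1.32
d₂ = d₁ − σ√T = 1.3169 − 0.1960 = 1.1210 ⇒ 1.12
Risk-neutral Pr[S_T < K] = N(−d₂) = N(-1.12) = 0.1314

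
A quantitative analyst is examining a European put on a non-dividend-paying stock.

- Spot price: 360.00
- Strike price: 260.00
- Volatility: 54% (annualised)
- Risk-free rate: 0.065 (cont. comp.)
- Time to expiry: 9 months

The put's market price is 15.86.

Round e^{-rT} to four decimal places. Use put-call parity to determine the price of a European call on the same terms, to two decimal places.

exp(−rT) = exp(−0.065·0.75) = 0.9524
Put-call parity: C − P = S − K·e^(−rT) = 360 − 260·0.9524 = 360 − 247.6240 = 112.3760
C = P + (C − P) = 15.86 + (112.3760) = 128.2360

128.24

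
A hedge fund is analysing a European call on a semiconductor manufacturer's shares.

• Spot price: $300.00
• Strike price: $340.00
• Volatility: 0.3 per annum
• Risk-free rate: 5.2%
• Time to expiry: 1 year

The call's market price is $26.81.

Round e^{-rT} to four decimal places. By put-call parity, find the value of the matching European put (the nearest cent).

e^(−rT) = e^(−0.052·1) = 0.9493
Put-call parity: C − P = S − K·e^(−rT) = 300 − 340·0.9493 = 300 − 322.7620 = -22.7620
P = C − (C − P) = 26.81 − (-22.7620) = 49.5720

$49.57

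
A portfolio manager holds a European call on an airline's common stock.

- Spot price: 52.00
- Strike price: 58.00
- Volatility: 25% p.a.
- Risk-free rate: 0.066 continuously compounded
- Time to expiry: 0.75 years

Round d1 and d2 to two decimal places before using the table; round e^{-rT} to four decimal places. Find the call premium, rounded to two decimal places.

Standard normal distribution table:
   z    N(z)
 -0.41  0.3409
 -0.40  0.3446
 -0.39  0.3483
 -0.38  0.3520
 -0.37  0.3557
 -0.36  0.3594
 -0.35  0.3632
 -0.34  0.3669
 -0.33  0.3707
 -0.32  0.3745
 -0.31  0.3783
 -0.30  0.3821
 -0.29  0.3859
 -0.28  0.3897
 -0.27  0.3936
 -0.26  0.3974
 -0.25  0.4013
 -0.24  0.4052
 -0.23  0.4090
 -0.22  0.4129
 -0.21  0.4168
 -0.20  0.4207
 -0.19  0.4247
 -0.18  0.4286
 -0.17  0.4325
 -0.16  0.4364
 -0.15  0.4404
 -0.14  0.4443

T = 0.75;  σ√T = 0.2165
ln(S/K) + (r + σ²/2)T = ln(52/58) + (0.066 + 0.25²/2)·0.75 = -0.1092 + 0.0729 = -0.0363
d₁ = -0.0363 / 0.2165 = -0.1675 which rounds to -0.17
d₂ = d₁ − σ√T = -0.1675 − 0.2165 = -0.3840 which rounds to -0.38
e^(−rT) = e^(−0.066·0.75) = 0.9517
N(d₁) = N(-0.17) = 0.4325;  N(d₂) = N(-0.38) = 0.3520
C = 52·0.4325 − 58·0.9517·0.3520 = 22.4900 − 19.4299 = 3.0601

3.06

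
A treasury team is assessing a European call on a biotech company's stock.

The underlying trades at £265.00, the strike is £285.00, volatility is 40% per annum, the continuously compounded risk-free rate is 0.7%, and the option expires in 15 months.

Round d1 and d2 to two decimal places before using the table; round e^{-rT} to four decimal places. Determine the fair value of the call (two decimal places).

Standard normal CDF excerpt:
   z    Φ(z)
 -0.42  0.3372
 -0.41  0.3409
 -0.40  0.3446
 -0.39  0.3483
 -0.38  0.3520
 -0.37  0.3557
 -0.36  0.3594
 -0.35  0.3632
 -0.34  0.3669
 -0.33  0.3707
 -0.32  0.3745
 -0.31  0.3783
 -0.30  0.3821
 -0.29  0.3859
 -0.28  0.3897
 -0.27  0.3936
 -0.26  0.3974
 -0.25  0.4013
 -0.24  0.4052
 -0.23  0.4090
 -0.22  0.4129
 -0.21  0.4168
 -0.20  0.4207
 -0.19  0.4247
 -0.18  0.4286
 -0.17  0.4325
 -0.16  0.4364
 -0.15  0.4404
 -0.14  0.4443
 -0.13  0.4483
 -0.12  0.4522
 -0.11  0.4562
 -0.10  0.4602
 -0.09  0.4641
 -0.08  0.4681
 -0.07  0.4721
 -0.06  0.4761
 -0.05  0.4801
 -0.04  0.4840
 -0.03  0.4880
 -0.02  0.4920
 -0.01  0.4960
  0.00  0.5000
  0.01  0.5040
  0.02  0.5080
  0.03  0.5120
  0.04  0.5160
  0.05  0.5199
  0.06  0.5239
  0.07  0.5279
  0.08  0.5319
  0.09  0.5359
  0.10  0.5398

σ√T = 0.4·√1.25 = 0.4472
ln(S/K) + (r + σ²/2)T = ln(265/285) + (0.007 + 0.4²/2)·1.25 = -0.0728 + 0.1088 = 0.0360
d₁ = 0.0360 / 0.4472 = 0.0805 ⇒ 0.08
d₂ = d₁ − σ√T = 0.0805 − 0.4472 = -0.3667 ⇒ -0.37
e^(−rT) = e^(−0.007·1.25) = 0.9913
N(d₁) = N(0.08) = 0.5319;  N(d₂) = N(-0.37) = 0.3557
C = 265·0.5319 − 285·0.9913·0.3557 = 140.9535 − 100.4925 = 40.4610

£40.46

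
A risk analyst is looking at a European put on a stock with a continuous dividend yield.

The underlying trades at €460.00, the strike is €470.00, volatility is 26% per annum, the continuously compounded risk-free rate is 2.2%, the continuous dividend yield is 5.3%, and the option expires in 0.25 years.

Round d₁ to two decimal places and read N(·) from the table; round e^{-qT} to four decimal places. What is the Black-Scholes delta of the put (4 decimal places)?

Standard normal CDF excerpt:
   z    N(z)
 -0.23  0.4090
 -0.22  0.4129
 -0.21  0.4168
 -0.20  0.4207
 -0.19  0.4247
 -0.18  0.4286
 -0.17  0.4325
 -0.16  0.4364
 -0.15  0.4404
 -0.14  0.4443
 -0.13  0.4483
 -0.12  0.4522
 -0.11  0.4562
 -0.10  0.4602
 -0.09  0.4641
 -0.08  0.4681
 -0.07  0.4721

T = 0.25;  σ√T = 0.1300
d₁ = [ln(460/470) + (0.022 − 0.053 + ½·0.26²)·0.25] / (σ√T) = (-0.0215 + 0.0007) / 0.1300 = -0.1600 ≈ -0.16
N(d₁) = N(-0.16) = 0.4364
Δ_put = exp(−qT)·(N(d₁) − 1) = 0.9868·(0.4364 − 1) = -0.5562

-0.5562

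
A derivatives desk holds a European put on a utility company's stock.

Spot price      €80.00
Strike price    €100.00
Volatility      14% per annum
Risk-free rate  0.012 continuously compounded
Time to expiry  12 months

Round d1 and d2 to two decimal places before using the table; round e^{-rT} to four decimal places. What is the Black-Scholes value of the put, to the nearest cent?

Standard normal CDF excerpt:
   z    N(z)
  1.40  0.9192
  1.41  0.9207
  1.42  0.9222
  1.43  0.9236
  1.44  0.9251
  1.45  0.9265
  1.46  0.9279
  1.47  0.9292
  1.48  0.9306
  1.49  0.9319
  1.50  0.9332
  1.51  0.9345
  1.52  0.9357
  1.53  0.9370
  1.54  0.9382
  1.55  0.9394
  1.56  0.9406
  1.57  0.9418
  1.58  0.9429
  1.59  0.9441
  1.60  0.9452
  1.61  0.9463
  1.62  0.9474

€19.16

σ√T = 0.14 × 1.0000 = 0.1400
d₁ = [ln(80/100) + (0.012 + 0.14²/2)·1] / 0.1400 = [-0.2231 + 0.0218] / 0.1400 = -1.4382 which rounds to -1.44
d₂ = d₁ − σ√T = -1.4382 − 0.1400 = -1.5782 which rounds to -1.58
exp(−rT) = exp(−0.012·1) = 0.9881
N(−d₂) = N(1.58) = 0.9429;  N(−d₁) = N(1.44) = 0.9251
P = 100·0.9881·0.9429 − 80·0.9251 = 93.1679 − 74.0080 = 19.1599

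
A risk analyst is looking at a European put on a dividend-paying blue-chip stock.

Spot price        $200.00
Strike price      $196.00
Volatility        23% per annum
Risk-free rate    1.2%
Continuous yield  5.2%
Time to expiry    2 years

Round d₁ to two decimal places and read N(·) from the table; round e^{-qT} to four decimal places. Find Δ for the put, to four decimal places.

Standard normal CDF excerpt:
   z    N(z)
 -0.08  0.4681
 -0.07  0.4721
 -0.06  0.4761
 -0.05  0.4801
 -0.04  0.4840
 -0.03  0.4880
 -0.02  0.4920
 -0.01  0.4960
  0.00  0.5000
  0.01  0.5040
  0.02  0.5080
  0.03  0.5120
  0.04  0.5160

-0.4578

σ√T = 0.23 × 1.4142 = 0.3253
d₁ = [ln(200/196) + (0.012 − 0.052 + ½·0.23²)·2] / (σ√T) = (0.0202 − 0.0271) / 0.3253 = -0.0212 → -0.02
N(d₁) = N(-0.02) = 0.4920
Δ_put = e^(−qT)·(N(d₁) − 1) = 0.9012·(0.4920 − 1) = -0.4578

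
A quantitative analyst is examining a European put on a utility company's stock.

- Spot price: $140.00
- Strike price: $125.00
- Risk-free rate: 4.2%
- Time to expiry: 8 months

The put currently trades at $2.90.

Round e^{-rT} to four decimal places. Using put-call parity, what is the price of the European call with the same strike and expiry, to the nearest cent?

$21.35

exp(−rT) = exp(−0.042·0.6667) = 0.9724
Put-call parity: C − P = S − K·e^(−rT) = 140 − 125·0.9724 = 140 − 121.5500 = 18.4500
C = P + (C − P) = 2.90 + (18.4500) = 21.3500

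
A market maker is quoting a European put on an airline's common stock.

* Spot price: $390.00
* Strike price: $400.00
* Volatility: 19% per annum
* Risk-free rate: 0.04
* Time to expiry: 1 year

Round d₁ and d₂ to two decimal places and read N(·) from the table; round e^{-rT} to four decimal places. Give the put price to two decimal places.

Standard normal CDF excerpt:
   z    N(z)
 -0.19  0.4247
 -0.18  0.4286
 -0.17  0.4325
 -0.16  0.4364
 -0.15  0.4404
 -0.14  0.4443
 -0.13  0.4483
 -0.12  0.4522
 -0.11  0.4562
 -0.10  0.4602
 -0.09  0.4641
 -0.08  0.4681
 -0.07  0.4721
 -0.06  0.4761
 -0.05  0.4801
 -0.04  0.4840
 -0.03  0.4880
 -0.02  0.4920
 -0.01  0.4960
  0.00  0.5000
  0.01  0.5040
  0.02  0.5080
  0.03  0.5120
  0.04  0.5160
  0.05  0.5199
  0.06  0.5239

σ√T = 0.19 × 1.0000 = 0.1900
d₁ = [ln(390/400) + (0.04 + ½·0.19²)·1] / (σ√T) = (-0.0253 + 0.0581) / 0.1900 = 0.1723 → 0.17
d₂ = 0.1723 − 0.1900 = -0.0177 → -0.02
e^(−rT) = e^(−0.04·1) = 0.9608
N(−d₂) = N(0.02) = 0.5080;  N(−d₁) = N(-0.17) = 0.4325
P = 400·0.9608·0.5080 − 390·0.4325 = 195.2346 − 168.6750 = 26.5596

$26.56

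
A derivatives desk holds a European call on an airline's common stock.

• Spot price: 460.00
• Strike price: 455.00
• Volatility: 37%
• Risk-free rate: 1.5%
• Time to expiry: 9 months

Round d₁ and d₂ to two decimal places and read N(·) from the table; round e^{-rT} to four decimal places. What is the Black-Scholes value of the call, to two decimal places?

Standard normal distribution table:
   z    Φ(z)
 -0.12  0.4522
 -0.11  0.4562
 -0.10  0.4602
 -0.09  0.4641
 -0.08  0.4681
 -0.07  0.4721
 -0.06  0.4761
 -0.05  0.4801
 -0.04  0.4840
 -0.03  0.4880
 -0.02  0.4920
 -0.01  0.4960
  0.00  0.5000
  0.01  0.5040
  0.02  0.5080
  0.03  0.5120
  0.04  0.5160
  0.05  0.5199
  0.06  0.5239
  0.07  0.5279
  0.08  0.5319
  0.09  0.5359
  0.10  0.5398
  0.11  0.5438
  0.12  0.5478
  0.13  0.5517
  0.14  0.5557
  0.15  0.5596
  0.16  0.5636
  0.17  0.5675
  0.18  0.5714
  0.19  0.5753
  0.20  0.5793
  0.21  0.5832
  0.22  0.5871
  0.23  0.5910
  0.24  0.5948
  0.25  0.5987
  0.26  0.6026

σ√T = 0.37 × 0.8660 = 0.3204
ln(S/K) + (r + σ²/2)T = ln(460/455) + (0.015 + 0.37²/2)·0.75 = 0.0109 + 0.0626 = 0.0735
d₁ = 0.0735 / 0.3204 = 0.2294 which rounds to 0.23
d₂ = d₁ − σ√T = 0.2294 − 0.3204 = -0.0910 which rounds to -0.09
exp(−rT) = exp(−0.015·0.75) = 0.9888
C = 460·N(0.23) − 455·0.9888·N(-0.09) = 460·0.5910 − 455·0.9888·0.4641 = 271.8600 − 208.8004 = 63.0596

63.06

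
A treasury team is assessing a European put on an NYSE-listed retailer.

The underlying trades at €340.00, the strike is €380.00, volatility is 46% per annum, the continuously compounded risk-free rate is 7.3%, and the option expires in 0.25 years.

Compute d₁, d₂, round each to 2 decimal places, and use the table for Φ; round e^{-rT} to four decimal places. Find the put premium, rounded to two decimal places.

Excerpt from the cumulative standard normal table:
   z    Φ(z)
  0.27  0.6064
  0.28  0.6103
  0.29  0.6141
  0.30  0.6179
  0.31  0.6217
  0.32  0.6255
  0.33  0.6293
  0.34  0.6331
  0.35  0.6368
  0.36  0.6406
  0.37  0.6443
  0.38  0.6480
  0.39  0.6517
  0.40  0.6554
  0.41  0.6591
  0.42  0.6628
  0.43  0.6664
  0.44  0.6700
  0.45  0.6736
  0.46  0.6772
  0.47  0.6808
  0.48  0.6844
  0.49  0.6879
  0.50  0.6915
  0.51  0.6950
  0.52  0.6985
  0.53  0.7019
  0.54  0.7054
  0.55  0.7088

T = 0.25;  σ√T = 0.2300
d₁ = [ln(340/380) + (0.073 + 0.46²/2)·0.25] / 0.2300 = [-0.1112 + 0.0447] / 0.2300 = -0.2892 which rounds to -0.29
d₂ = d₁ − σ√T = -0.2892 − 0.2300 = -0.5192 which rounds to -0.52
e^(−rT) = e^(−0.073·0.25) = 0.9819
P = 380·0.9819·N(0.52) − 340·N(0.29) = 380·0.9819·0.6985 − 340·0.6141 = 260.6257 − 208.7940 = 51.8317

€51.83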